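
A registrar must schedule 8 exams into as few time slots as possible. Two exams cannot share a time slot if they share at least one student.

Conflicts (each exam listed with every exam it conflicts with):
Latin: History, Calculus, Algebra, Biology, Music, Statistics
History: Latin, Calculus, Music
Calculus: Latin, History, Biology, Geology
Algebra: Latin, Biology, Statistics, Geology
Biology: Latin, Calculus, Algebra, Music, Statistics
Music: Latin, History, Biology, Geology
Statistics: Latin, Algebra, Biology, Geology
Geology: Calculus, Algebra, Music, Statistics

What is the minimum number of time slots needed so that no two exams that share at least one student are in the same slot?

4

Latin, Algebra, Biology, Statistics are mutually in conflict, so at least 4 time slots are needed.
A valid assignment using 4 time slots: Latin=1, History=2, Calculus=3, Algebra=4, Biology=2, Music=3, Statistics=3, Geology=1. No two conflicting exams share a time slot.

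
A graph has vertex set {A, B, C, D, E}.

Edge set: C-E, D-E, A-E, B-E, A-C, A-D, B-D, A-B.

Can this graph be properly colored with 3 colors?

No

A, B, D, E form a clique, so at least 4 colors are needed.
So 3 colors are not enough.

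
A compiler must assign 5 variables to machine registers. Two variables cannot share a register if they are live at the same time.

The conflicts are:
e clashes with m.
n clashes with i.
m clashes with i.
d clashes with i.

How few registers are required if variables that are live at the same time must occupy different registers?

n and i conflict, so at least 2 registers are needed.
2 registers suffice: register 1 → {e, i}; register 2 → {n, m, d}. Each listed conflict is separated.

2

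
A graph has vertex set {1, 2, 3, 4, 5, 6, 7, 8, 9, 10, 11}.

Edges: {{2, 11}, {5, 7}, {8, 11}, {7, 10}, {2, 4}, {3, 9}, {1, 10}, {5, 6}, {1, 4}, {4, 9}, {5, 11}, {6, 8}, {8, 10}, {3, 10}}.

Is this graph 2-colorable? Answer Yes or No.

The cycle 5-6-8-10-7-5 has odd length 5, so it cannot be 2-colored; at least 3 colors are needed.
So 2 colors are not enough.

No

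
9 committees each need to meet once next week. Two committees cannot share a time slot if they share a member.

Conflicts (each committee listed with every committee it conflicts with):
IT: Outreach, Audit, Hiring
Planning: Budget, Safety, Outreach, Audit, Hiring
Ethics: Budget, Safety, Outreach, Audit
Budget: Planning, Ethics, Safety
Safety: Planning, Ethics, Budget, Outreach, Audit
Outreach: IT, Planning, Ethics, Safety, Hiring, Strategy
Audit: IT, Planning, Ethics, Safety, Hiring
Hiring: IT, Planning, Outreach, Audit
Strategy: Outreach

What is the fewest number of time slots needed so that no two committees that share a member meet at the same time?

IT, Audit, Hiring are mutually in conflict, so at least 3 time slots are needed.
3 time slots suffice: time slot 1 → {Budget, Outreach, Audit}; time slot 2 → {Safety, Hiring, Strategy}; time slot 3 → {IT, Planning, Ethics}. Each listed conflict is separated.

3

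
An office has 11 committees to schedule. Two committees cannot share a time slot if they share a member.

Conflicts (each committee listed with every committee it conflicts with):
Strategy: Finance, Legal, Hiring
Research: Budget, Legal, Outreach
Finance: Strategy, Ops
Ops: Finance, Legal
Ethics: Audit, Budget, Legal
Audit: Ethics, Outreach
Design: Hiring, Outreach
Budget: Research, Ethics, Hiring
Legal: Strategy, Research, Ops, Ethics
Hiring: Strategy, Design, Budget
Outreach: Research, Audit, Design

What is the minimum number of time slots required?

The cycle Research-Budget-Hiring-Strategy-Legal-Research has odd length 5, so it cannot be 2-colored; at least 3 time slots are needed.
3 time slots suffice: time slot 1 → {Finance, Legal, Hiring, Outreach}; time slot 2 → {Strategy, Research, Ops, Ethics, Design}; time slot 3 → {Audit, Budget}. Each listed conflict is separated.

3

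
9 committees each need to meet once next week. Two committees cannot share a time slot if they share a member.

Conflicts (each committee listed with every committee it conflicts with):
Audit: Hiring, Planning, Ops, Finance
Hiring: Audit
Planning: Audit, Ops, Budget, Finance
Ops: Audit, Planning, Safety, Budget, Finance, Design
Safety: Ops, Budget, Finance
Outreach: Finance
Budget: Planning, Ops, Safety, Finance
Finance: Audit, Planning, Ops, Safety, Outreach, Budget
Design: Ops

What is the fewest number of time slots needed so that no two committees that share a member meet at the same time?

4

Planning, Ops, Budget, Finance pairwise conflict, so at least 4 time slots are needed.
A valid assignment using 4 time slots: Audit=3, Hiring=1, Planning=4, Ops=2, Safety=4, Outreach=2, Budget=3, Finance=1, Design=1. Each listed conflict is separated.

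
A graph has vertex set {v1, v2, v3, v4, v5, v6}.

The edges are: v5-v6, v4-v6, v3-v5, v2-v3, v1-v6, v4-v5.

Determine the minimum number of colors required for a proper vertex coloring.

v4, v5, v6 form a triangle, so at least 3 colors are needed.
One proper 3-coloring: v1=blue, v2=blue, v3=red, v4=green, v5=blue, v6=red. Each edge has distinct colors on its endpoints.

3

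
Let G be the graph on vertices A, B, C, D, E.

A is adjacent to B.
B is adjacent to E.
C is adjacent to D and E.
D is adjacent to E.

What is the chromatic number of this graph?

3

C, D, E form a triangle, so at least 3 colors are needed.
3 colors suffice: color 1 → {A, E}; color 2 → {B, D}; color 3 → {C}. Every edge joins two different colors.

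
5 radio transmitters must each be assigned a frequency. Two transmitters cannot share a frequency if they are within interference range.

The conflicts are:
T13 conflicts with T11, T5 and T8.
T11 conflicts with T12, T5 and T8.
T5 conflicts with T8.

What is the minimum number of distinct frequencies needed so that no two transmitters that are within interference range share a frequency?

4

T13, T11, T5, T8 all conflict with each other, so at least 4 frequencies are needed.
4 frequencies suffice: frequency 1 → {T11}; frequency 2 → {T13, T12}; frequency 3 → {T8}; frequency 4 → {T5}. No two conflicting transmitters share a frequency.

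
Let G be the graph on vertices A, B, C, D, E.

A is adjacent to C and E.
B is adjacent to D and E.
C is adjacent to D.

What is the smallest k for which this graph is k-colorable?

The cycle A-E-B-D-C-A has odd length 5, so it cannot be 2-colored; at least 3 colors are needed.
3 colors suffice: A=1, B=1, C=3, D=2, E=2. Each edge has distinct colors on its endpoints.

3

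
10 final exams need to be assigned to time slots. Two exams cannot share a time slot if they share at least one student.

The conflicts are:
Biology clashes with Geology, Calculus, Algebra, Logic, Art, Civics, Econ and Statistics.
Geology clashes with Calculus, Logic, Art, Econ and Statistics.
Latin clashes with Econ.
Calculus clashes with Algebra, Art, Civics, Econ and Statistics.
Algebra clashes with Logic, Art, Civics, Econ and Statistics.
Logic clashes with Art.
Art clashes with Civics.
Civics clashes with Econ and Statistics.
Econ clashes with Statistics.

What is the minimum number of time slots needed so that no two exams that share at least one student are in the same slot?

6

Biology, Calculus, Algebra, Civics, Econ, Statistics pairwise conflict, so at least 6 time slots are needed.
A valid assignment using 6 time slots: Biology=1, Geology=4, Latin=1, Calculus=3, Algebra=4, Logic=3, Art=2, Civics=6, Econ=2, Statistics=5. Every pair that conflicts lands in different time slots.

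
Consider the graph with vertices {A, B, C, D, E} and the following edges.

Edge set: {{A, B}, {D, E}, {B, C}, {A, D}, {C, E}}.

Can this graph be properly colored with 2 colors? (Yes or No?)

No

The cycle E-C-B-A-D-E has odd length 5, so it cannot be 2-colored; at least 3 colors are needed.
So 2 colors are not enough.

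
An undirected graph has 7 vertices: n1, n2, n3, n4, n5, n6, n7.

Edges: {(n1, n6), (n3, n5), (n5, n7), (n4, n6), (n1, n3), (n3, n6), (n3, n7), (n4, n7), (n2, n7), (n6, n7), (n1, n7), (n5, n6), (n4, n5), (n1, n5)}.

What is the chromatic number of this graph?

n1, n3, n5, n6, n7 form a clique, so at least 5 colors are needed.
One proper 5-coloring: n1=4, n2=2, n3=5, n4=4, n5=3, n6=2, n7=1. Every edge joins two different colors.

5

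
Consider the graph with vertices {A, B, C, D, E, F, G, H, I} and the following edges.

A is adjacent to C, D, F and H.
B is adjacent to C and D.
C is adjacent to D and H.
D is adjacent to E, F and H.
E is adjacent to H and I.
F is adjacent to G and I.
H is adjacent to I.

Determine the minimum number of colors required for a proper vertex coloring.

A, C, D, H are pairwise adjacent (a clique of size 4), so at least 4 colors are needed.
A valid assignment using 4 colors: A=3, B=2, C=4, D=1, E=3, F=2, G=1, H=2, I=1. Every edge joins two different colors.

4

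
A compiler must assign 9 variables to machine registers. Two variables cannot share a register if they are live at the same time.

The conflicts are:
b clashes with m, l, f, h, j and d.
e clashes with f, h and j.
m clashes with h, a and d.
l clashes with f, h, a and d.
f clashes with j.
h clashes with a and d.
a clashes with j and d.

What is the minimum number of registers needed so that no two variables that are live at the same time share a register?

l, h, a, d are mutually in conflict, so at least 4 registers are needed.
Using 4 registers: b=1, e=1, m=3, l=3, f=4, h=2, a=1, j=2, d=4. No two conflicting variables share a register.

4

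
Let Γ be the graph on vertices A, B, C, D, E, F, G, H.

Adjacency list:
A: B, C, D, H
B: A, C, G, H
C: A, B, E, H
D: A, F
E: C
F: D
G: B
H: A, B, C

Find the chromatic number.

4

A, B, C, H are pairwise adjacent (a clique of size 4), so at least 4 colors are needed.
One proper 4-coloring: A=2, B=3, C=1, D=1, E=2, F=2, G=1, H=4. Every edge joins two different colors.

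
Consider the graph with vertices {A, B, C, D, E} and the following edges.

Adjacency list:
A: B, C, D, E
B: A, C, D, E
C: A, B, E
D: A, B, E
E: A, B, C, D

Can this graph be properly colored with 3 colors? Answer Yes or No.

No

A, B, D, E form a clique, so at least 4 colors are needed.
So 3 colors are not enough.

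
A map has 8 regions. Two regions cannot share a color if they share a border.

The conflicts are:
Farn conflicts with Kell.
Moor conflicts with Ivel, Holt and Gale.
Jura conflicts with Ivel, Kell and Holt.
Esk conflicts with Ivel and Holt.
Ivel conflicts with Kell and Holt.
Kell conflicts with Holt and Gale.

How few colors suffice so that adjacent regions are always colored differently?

Jura, Ivel, Kell, Holt are mutually in conflict, so at least 4 colors are needed.
4 colors suffice: color 1 → {Farn, Ivel, Gale}; color 2 → {Holt}; color 3 → {Moor, Esk, Kell}; color 4 → {Jura}. No two conflicting regions share a color.

4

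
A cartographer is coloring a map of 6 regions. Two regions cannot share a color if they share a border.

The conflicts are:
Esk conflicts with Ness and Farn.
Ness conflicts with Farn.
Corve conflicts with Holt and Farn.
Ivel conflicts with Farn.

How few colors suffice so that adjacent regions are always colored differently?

Esk, Ness, Farn are mutually in conflict, so at least 3 colors are needed.
3 colors suffice: color 1 → {Holt, Farn}; color 2 → {Ness, Corve, Ivel}; color 3 → {Esk}. No two conflicting regions share a color.

3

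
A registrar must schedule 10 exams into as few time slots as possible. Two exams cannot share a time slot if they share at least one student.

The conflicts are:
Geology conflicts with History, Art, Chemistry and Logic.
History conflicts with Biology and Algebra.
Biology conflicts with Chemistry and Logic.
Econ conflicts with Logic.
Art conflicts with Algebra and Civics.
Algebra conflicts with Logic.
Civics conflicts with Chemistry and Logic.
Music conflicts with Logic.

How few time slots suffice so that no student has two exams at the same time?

Civics and Chemistry conflict, so at least 2 time slots are needed.
2 time slots suffice: time slot 1 → {History, Art, Chemistry, Logic}; time slot 2 → {Geology, Biology, Econ, Algebra, Civics, Music}. No two conflicting exams share a time slot.

2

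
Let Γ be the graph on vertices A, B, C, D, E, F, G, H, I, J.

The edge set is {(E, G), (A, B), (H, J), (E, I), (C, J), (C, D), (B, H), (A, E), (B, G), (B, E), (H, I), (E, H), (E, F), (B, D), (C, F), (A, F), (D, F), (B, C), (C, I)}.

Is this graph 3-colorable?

Yes

The chromatic number is 3. C, D, F form a triangle, so at least 3 colors are needed.
3 colors suffice: color red → {C, E}; color blue → {B, F, I, J}; color green → {A, D, G, H}.
That is already a proper 3-coloring.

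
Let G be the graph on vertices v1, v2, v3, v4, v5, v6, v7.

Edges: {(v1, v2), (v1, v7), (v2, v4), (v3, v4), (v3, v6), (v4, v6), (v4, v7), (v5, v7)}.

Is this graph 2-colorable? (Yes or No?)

No

v3, v4, v6 form a triangle, so at least 3 colors are needed.
So 2 colors are not enough.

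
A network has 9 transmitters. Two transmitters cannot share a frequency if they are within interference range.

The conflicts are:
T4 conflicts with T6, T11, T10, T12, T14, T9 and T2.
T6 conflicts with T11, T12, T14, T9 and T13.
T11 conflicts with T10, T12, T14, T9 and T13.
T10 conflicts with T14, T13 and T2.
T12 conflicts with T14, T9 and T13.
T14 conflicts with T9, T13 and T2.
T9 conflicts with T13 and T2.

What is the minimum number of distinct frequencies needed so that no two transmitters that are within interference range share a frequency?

T6, T11, T12, T14, T9, T13 are mutually in conflict, so at least 6 frequencies are needed.
6 frequencies suffice: frequency 1 → {T14}; frequency 2 → {T10, T9}; frequency 3 → {T4, T13}; frequency 4 → {T11, T2}; frequency 5 → {T12}; frequency 6 → {T6}. No two conflicting transmitters share a frequency.

6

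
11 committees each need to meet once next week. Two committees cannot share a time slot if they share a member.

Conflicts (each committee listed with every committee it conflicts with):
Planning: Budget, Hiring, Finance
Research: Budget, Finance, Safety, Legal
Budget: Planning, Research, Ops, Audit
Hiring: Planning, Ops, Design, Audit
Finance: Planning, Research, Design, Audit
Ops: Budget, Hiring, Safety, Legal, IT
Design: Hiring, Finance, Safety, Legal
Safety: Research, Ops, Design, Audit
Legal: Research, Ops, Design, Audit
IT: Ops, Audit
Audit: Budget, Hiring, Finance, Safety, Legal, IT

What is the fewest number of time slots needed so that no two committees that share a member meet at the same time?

2

Research and Safety conflict, so at least 2 time slots are needed.
2 time slots suffice: time slot 1 → {Planning, Research, Ops, Design, Audit}; time slot 2 → {Budget, Hiring, Finance, Safety, Legal, IT}. No two conflicting committees share a time slot.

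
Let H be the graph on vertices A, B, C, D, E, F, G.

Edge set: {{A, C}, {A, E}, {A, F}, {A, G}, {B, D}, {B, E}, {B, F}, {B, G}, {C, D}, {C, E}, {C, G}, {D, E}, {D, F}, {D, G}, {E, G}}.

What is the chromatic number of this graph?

C, D, E, G form a clique, so at least 4 colors are needed.
4 colors suffice: color red → {E, F}; color blue → {A, D}; color green → {G}; color yellow → {B, C}. No two adjacent vertices share a color.

4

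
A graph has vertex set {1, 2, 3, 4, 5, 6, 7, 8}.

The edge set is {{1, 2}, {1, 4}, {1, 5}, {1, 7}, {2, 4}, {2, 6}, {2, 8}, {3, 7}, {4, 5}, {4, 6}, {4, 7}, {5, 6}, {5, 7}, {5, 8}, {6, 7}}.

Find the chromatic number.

4

4, 5, 6, 7 are mutually adjacent (a clique of size 4), so at least 4 colors are needed.
4 colors suffice: 1=d, 2=a, 3=b, 4=b, 5=c, 6=d, 7=a, 8=b. Each edge has distinct colors on its endpoints.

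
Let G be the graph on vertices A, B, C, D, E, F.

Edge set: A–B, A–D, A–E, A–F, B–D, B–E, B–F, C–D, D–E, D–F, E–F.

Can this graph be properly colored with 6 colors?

Yes

The chromatic number is 5. A, B, D, E, F are pairwise adjacent (a clique of size 5), so at least 5 colors are needed.
One proper 5-coloring: A=2, B=3, C=2, D=1, E=5, F=4.
Since 6 ≥ 5, a proper 6-coloring certainly exists.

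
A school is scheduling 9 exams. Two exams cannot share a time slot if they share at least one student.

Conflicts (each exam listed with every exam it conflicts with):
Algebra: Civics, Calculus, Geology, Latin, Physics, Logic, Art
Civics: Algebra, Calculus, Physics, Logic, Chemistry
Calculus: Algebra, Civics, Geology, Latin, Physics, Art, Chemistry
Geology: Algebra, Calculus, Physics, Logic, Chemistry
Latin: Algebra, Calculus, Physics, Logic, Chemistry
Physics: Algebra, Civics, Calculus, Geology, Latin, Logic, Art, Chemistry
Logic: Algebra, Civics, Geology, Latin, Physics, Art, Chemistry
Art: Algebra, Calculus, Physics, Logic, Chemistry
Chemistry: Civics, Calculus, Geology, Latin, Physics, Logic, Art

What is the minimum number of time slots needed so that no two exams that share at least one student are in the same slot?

Algebra, Calculus, Latin, Physics all conflict with each other, so at least 4 time slots are needed.
4 time slots suffice: time slot 1 → {Physics}; time slot 2 → {Algebra, Chemistry}; time slot 3 → {Calculus, Logic}; time slot 4 → {Civics, Geology, Latin, Art}. Every pair that conflicts lands in different time slots.

4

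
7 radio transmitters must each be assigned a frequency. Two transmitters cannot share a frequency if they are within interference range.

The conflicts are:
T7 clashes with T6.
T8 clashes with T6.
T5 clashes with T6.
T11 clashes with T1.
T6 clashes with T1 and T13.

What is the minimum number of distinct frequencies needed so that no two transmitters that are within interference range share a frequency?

T6 and T1 conflict, so at least 2 frequencies are needed.
Using 2 frequencies: T7=2, T8=2, T5=2, T11=1, T6=1, T1=2, T13=2. Each listed conflict is separated.

2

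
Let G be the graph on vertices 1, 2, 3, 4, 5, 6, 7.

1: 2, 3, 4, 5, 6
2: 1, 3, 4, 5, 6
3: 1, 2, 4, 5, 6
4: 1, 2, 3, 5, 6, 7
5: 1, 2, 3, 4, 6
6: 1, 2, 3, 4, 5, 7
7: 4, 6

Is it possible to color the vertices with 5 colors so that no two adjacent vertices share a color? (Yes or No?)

No

1, 2, 3, 4, 5, 6 are mutually adjacent (a clique of size 6), so at least 6 colors are needed.
So 5 colors are not enough.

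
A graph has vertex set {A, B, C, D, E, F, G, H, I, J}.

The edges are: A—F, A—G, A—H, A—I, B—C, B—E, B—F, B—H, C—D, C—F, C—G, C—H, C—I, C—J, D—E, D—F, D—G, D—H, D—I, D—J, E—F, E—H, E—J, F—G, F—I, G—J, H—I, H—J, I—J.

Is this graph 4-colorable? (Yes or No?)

No

C, D, H, I, J are pairwise adjacent (a clique of size 5), so at least 5 colors are needed.
So 4 colors are not enough.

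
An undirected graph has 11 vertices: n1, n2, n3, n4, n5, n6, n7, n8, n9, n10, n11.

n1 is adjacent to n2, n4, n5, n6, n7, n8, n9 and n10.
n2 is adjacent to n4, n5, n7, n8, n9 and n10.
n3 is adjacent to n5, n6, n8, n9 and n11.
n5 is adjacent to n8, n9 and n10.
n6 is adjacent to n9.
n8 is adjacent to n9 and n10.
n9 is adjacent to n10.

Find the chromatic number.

6

n1, n2, n5, n8, n9, n10 form a clique, so at least 6 colors are needed.
6 colors suffice: n1=1, n2=2, n3=1, n4=3, n5=4, n6=2, n7=3, n8=5, n9=3, n10=6, n11=2. Every edge joins two different colors.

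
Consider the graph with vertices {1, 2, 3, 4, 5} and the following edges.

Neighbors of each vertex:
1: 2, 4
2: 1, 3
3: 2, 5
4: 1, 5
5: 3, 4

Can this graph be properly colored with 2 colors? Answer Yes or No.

The cycle 1-4-5-3-2-1 has odd length 5, so it cannot be 2-colored; at least 3 colors are needed.
So 2 colors are not enough.

No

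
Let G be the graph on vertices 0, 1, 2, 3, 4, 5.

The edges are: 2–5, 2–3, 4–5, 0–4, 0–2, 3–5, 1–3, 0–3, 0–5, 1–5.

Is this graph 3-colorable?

No

0, 2, 3, 5 are pairwise adjacent (a clique of size 4), so at least 4 colors are needed.
So 3 colors are not enough.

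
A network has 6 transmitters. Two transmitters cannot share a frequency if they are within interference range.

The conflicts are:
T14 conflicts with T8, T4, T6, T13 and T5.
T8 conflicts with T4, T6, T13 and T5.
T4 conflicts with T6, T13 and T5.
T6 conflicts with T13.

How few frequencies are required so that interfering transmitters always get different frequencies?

5

T14, T8, T4, T6, T13 all conflict with each other, so at least 5 frequencies are needed.
A valid assignment using 5 frequencies: T14=1, T8=2, T4=3, T6=5, T13=4, T5=4. No two conflicting transmitters share a frequency.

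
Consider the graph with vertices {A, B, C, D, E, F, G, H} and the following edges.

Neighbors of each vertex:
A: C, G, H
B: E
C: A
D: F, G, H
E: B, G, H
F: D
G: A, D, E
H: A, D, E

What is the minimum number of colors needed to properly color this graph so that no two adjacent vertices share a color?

D and G are adjacent, so at least 2 colors are needed.
2 colors suffice: color 1 → {A, D, E}; color 2 → {B, C, F, G, H}. Each edge has distinct colors on its endpoints.

2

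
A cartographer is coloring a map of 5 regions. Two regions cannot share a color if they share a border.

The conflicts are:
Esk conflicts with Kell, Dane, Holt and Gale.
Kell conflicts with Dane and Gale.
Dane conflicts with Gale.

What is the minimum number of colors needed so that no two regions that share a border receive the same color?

4

Esk, Kell, Dane, Gale all conflict with each other, so at least 4 colors are needed.
One proper 4-coloring: Esk=1, Kell=4, Dane=3, Holt=2, Gale=2. Each listed conflict is separated.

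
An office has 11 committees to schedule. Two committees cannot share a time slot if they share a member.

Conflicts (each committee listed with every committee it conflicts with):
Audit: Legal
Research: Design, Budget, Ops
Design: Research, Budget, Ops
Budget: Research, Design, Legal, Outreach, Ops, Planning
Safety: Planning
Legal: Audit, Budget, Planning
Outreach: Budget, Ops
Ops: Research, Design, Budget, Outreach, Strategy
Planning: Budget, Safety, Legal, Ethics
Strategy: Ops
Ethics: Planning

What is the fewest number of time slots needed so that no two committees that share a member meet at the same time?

Research, Design, Budget, Ops pairwise conflict, so at least 4 time slots are needed.
4 time slots suffice: Audit=1, Research=4, Design=3, Budget=1, Safety=1, Legal=3, Outreach=3, Ops=2, Planning=2, Strategy=1, Ethics=1. Every pair that conflicts lands in different time slots.

4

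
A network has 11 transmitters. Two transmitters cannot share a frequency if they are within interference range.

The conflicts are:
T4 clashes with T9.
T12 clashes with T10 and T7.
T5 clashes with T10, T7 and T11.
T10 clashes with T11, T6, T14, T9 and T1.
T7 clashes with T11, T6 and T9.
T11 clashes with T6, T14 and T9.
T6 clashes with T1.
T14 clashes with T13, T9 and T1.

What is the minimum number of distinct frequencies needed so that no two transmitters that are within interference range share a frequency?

4

T10, T11, T14, T9 are mutually in conflict, so at least 4 frequencies are needed.
4 frequencies suffice: frequency 1 → {T4, T10, T7, T13}; frequency 2 → {T12, T11, T1}; frequency 3 → {T5, T6, T14}; frequency 4 → {T9}. Each listed conflict is separated.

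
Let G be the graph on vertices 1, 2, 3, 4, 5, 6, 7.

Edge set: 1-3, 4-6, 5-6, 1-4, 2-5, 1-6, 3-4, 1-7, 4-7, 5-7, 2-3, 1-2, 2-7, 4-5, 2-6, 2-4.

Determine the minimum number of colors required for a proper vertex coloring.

1, 2, 3, 4 form a clique, so at least 4 colors are needed.
4 colors suffice: color red → {4}; color blue → {2}; color green → {1, 5}; color yellow → {3, 6, 7}. Each edge has distinct colors on its endpoints.

4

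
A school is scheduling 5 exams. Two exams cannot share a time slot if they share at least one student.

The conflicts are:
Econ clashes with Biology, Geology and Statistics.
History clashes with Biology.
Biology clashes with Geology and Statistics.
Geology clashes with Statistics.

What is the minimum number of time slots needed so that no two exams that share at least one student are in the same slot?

Econ, Biology, Geology, Statistics are mutually in conflict, so at least 4 time slots are needed.
4 time slots suffice: time slot 1 → {Biology}; time slot 2 → {History, Statistics}; time slot 3 → {Econ}; time slot 4 → {Geology}. No two conflicting exams share a time slot.

4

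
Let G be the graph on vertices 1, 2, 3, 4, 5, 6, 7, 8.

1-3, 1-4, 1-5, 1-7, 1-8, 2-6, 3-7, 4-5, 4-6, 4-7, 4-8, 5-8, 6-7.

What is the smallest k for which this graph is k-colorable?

1, 4, 5, 8 form a clique, so at least 4 colors are needed.
4 colors suffice: color a → {2, 3, 4}; color b → {1, 6}; color c → {5, 7}; color d → {8}. Every edge joins two different colors.

4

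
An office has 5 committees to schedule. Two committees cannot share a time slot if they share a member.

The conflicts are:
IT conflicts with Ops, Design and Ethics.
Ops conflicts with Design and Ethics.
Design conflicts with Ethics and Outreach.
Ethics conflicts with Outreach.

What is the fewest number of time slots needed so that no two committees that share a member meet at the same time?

4

IT, Ops, Design, Ethics pairwise conflict, so at least 4 time slots are needed.
A valid assignment using 4 time slots: IT=4, Ops=3, Design=2, Ethics=1, Outreach=3. Each listed conflict is separated.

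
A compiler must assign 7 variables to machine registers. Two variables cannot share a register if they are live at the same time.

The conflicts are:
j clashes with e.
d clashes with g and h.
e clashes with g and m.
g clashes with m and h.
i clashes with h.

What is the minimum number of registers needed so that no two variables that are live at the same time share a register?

d, g, h are mutually in conflict, so at least 3 registers are needed.
A valid assignment using 3 registers: j=1, d=3, e=2, g=1, i=1, m=3, h=2. No two conflicting variables share a register.

3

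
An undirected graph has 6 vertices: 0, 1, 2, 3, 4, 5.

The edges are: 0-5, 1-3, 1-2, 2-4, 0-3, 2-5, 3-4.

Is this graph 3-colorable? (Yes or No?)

The chromatic number is 3. The cycle 3-0-5-2-4-3 has odd length 5, so it cannot be 2-colored; at least 3 colors are needed.
One proper 3-coloring: 0=c, 1=b, 2=a, 3=a, 4=b, 5=b.
That is already a proper 3-coloring.

Yes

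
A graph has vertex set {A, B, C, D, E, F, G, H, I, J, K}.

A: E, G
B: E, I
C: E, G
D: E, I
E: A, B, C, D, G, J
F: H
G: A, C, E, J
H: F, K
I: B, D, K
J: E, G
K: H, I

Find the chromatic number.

3

E, G, J form a triangle, so at least 3 colors are needed.
A valid assignment using 3 colors: A=3, B=2, C=3, D=2, E=1, F=2, G=2, H=1, I=1, J=3, K=2. Every edge joins two different colors.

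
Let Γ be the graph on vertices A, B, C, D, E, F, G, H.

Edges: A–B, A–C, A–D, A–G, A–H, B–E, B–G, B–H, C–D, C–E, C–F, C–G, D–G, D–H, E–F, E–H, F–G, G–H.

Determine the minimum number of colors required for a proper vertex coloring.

4

A, B, G, H are mutually adjacent (a clique of size 4), so at least 4 colors are needed.
A valid assignment using 4 colors: A=3, B=4, C=2, D=4, E=1, F=3, G=1, H=2. No two adjacent vertices share a color.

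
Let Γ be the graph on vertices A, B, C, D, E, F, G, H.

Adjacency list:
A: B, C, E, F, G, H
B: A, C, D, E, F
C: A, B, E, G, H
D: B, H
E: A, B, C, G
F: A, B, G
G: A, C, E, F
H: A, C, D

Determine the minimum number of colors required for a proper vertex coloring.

4

A, B, C, E are mutually adjacent (a clique of size 4), so at least 4 colors are needed.
4 colors suffice: color 1 → {A, D}; color 2 → {B, G, H}; color 3 → {C, F}; color 4 → {E}. No two adjacent vertices share a color.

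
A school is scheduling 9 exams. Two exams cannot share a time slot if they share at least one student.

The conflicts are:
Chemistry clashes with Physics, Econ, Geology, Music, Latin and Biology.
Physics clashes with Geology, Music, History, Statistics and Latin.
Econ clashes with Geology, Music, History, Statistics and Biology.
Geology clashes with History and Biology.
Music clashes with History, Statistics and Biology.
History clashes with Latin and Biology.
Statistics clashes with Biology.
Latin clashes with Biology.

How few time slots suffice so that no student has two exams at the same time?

4

Chemistry, Econ, Music, Biology all conflict with each other, so at least 4 time slots are needed.
4 time slots suffice: Chemistry=2, Physics=1, Econ=4, Geology=3, Music=3, History=2, Statistics=2, Latin=3, Biology=1. Each listed conflict is separated.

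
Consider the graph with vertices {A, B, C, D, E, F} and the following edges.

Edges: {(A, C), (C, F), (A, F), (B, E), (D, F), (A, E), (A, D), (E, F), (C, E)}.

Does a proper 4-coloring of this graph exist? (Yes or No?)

Yes

The chromatic number is 4. A, C, E, F are pairwise adjacent (a clique of size 4), so at least 4 colors are needed.
One proper 4-coloring: A=red, B=red, C=yellow, D=blue, E=blue, F=green.
That is already a proper 4-coloring.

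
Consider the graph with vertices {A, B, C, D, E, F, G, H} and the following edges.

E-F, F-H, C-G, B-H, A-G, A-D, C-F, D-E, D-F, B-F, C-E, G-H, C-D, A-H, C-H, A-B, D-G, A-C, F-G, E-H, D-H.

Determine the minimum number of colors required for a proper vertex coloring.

5

A, C, D, G, H are pairwise adjacent (a clique of size 5), so at least 5 colors are needed.
A valid assignment using 5 colors: A=4, B=2, C=3, D=2, E=5, F=4, G=5, H=1. Each edge has distinct colors on its endpoints.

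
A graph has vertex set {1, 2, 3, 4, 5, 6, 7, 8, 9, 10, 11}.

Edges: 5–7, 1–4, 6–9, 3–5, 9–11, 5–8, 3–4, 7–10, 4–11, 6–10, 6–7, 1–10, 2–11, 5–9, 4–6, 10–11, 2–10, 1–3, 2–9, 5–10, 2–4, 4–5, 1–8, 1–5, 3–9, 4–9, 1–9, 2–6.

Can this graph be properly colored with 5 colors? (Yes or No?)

The chromatic number is 5. 1, 3, 4, 5, 9 are mutually adjacent (a clique of size 5), so at least 5 colors are needed.
A valid assignment using 5 colors: 1=yellow, 2=blue, 3=purple, 4=green, 5=blue, 6=yellow, 7=green, 8=red, 9=red, 10=red, 11=yellow.
That is already a proper 5-coloring.

Yes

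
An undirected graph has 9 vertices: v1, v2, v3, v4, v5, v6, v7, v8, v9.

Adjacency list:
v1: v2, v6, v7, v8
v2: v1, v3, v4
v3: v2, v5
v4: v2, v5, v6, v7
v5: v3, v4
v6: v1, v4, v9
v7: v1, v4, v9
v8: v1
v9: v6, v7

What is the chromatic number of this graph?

2

v1 and v2 are adjacent, so at least 2 colors are needed.
A valid assignment using 2 colors: v1=1, v2=2, v3=1, v4=1, v5=2, v6=2, v7=2, v8=2, v9=1. Each edge has distinct colors on its endpoints.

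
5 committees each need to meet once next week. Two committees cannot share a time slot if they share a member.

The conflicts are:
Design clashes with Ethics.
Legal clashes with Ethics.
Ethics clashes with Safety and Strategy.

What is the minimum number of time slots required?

2

Design and Ethics conflict, so at least 2 time slots are needed.
A valid assignment using 2 time slots: Design=2, Legal=2, Ethics=1, Safety=2, Strategy=2. Each listed conflict is separated.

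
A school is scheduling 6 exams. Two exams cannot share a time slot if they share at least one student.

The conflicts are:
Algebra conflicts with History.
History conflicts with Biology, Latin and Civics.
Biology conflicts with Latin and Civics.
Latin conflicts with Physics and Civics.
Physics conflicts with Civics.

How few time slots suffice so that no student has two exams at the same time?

4

History, Biology, Latin, Civics pairwise conflict, so at least 4 time slots are needed.
4 time slots suffice: time slot 1 → {Algebra, Latin}; time slot 2 → {History, Physics}; time slot 3 → {Civics}; time slot 4 → {Biology}. Each listed conflict is separated.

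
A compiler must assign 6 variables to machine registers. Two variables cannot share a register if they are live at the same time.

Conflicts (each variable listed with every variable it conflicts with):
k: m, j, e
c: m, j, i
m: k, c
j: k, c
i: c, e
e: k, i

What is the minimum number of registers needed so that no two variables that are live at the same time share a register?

The cycle k-m-c-i-e-k has odd length 5, so it cannot be 2-colored; at least 3 registers are needed.
3 registers suffice: register 1 → {k, c}; register 2 → {m, j, e}; register 3 → {i}. Every pair that conflicts lands in different registers.

3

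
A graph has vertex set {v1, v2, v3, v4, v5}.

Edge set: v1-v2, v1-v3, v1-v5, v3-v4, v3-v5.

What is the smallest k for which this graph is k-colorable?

v1, v3, v5 are pairwise adjacent, so at least 3 colors are needed.
A valid assignment using 3 colors: v1=2, v2=1, v3=1, v4=2, v5=3. Every edge joins two different colors.

3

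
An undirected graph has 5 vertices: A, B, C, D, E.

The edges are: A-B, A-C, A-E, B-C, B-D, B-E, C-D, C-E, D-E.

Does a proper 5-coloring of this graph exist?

The chromatic number is 4. B, C, D, E are pairwise adjacent (a clique of size 4), so at least 4 colors are needed.
A valid assignment using 4 colors: A=yellow, B=green, C=red, D=yellow, E=blue.
Since 5 ≥ 4, a proper 5-coloring certainly exists.

Yes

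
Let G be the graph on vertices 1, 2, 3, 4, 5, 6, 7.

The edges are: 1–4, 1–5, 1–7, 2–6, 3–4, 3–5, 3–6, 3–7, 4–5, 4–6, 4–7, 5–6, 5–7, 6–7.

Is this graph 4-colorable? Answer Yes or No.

No

3, 4, 5, 6, 7 are mutually adjacent (a clique of size 5), so at least 5 colors are needed.
So 4 colors are not enough.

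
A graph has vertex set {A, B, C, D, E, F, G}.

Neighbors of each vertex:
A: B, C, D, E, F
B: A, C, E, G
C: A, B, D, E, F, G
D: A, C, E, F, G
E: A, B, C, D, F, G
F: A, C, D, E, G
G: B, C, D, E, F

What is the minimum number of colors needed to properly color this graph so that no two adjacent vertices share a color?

A, C, D, E, F are pairwise adjacent (a clique of size 5), so at least 5 colors are needed.
5 colors suffice: color red → {E}; color blue → {C}; color green → {A, G}; color yellow → {B, D}; color purple → {F}. Each edge has distinct colors on its endpoints.

5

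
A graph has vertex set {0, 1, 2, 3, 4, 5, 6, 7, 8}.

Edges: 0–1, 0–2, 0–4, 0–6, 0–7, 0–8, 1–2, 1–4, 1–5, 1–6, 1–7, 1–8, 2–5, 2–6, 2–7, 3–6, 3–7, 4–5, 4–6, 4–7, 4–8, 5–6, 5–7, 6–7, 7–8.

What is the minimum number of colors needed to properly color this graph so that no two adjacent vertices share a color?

1, 4, 5, 6, 7 are pairwise adjacent (a clique of size 5), so at least 5 colors are needed.
5 colors suffice: color red → {7}; color blue → {1, 3}; color green → {6, 8}; color yellow → {2, 4}; color purple → {0, 5}. Each edge has distinct colors on its endpoints.

5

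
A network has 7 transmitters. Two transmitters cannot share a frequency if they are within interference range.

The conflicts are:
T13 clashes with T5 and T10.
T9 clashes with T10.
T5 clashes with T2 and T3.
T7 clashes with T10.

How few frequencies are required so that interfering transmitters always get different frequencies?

2

T5 and T3 conflict, so at least 2 frequencies are needed.
2 frequencies suffice: frequency 1 → {T5, T10}; frequency 2 → {T13, T9, T7, T2, T3}. Every pair that conflicts lands in different frequencies.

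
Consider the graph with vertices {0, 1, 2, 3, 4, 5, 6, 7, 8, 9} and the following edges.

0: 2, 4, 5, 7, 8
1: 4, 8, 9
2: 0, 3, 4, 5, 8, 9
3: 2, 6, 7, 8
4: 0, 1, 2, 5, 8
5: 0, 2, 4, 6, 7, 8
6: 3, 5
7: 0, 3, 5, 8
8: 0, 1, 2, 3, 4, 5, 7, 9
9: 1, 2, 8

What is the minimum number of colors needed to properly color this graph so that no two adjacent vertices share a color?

0, 2, 4, 5, 8 are mutually adjacent (a clique of size 5), so at least 5 colors are needed.
One proper 5-coloring: 0=purple, 1=green, 2=green, 3=blue, 4=yellow, 5=blue, 6=red, 7=green, 8=red, 9=blue. Every edge joins two different colors.

5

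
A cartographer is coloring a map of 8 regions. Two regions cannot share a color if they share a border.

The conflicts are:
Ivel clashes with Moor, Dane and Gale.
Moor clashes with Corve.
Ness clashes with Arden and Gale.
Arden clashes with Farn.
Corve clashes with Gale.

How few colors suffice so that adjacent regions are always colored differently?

2

Ivel and Moor conflict, so at least 2 colors are needed.
2 colors suffice: color 1 → {Ivel, Ness, Corve, Farn}; color 2 → {Moor, Dane, Arden, Gale}. No two conflicting regions share a color.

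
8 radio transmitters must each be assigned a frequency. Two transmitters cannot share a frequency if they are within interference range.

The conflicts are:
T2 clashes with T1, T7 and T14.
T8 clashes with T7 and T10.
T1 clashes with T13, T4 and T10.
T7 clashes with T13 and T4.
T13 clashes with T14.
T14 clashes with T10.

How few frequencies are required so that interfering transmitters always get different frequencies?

The cycle T8-T7-T4-T1-T10-T8 has odd length 5, so it cannot be 2-colored; at least 3 frequencies are needed.
3 frequencies suffice: T2=2, T8=3, T1=1, T7=1, T13=2, T4=2, T14=1, T10=2. Each listed conflict is separated.

3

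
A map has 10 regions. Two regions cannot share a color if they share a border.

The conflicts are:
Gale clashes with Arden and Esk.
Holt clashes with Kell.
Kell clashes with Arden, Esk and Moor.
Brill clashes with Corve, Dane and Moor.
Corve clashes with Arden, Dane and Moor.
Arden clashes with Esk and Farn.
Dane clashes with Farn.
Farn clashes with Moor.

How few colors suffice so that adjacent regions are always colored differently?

Kell, Arden, Esk are mutually in conflict, so at least 3 colors are needed.
A valid assignment using 3 colors: Gale=2, Holt=1, Kell=2, Brill=3, Corve=2, Arden=1, Esk=3, Dane=1, Farn=2, Moor=1. Each listed conflict is separated.

3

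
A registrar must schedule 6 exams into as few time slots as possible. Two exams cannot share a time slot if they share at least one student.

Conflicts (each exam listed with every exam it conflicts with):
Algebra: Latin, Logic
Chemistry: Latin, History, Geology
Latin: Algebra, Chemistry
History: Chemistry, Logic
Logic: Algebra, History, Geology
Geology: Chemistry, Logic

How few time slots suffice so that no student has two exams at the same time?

The cycle Logic-Geology-Chemistry-Latin-Algebra-Logic has odd length 5, so it cannot be 2-colored; at least 3 time slots are needed.
Using 3 time slots: Algebra=2, Chemistry=1, Latin=3, History=2, Logic=1, Geology=2. No two conflicting exams share a time slot.

3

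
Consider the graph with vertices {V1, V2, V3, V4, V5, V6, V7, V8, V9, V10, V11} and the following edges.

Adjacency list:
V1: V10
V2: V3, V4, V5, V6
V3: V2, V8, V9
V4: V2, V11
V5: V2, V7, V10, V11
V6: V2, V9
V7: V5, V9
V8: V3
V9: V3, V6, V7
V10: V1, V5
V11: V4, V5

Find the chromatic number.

3

The cycle V3-V2-V5-V7-V9-V3 has odd length 5, so it cannot be 2-colored; at least 3 colors are needed.
3 colors suffice: color red → {V2, V8, V9, V10, V11}; color blue → {V1, V3, V4, V5, V6}; color green → {V7}. Every edge joins two different colors.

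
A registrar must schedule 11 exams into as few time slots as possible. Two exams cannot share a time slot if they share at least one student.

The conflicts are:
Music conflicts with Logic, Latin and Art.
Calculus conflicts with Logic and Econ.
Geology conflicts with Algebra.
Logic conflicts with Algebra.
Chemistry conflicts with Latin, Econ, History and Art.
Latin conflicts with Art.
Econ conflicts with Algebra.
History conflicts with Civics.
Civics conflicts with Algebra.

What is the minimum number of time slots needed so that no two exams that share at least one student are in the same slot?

3

Music, Latin, Art all conflict with each other, so at least 3 time slots are needed.
3 time slots suffice: time slot 1 → {Music, Calculus, Chemistry, Algebra}; time slot 2 → {Geology, Logic, Latin, Econ, History}; time slot 3 → {Civics, Art}. Every pair that conflicts lands in different time slots.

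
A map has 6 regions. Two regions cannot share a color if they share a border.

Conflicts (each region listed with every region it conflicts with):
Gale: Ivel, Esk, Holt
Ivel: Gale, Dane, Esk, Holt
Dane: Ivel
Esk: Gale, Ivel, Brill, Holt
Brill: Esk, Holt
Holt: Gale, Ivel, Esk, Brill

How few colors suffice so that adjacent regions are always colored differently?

Gale, Ivel, Esk, Holt all conflict with each other, so at least 4 colors are needed.
4 colors suffice: color 1 → {Dane, Holt}; color 2 → {Esk}; color 3 → {Ivel, Brill}; color 4 → {Gale}. Every pair that conflicts lands in different colors.

4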